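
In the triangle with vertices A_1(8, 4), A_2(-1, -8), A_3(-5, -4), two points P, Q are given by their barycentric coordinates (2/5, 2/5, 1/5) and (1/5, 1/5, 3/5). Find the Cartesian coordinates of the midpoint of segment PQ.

Barycentric coordinates of the midpoint are the average: (3/10, 3/10, 2/5).
Converting: (3/10)·A_1 + (3/10)·A_2 + (2/5)·A_3 = (1/10, -14/5).

(1/10, -14/5)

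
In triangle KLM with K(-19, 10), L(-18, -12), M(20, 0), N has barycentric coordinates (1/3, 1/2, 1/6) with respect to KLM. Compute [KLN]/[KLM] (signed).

1/6

The signed ratio [KLN]/[KLM] equals the barycentric coordinate of N at vertex M, which is 1/6.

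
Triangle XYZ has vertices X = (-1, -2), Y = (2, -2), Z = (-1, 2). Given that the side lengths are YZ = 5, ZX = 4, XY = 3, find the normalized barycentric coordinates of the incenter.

(5/12, 1/3, 1/4)

The incenter has barycentric coordinates proportional to the opposite side lengths: (5 : 4 : 3).
Normalizing by 5+4+3 = 12 gives (5/12, 1/3, 1/4).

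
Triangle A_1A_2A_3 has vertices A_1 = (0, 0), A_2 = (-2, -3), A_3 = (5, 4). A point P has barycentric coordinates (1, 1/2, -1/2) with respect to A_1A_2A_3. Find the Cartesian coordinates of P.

(-7/2, -7/2)

P = 1·A_1 + (1/2)·A_2 + (-1/2)·A_3.
x-coordinate: 1·0 + (1/2)·(-2) + (-1/2)·5 = -7/2.
y-coordinate: 1·0 + (1/2)·(-3) + (-1/2)·4 = -7/2.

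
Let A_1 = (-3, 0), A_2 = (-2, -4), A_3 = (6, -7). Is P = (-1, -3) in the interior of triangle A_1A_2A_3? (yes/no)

yes

Barycentric coordinates of P: (11/29, 13/29, 5/29).
The three coordinates are positive, positive, positive; a point is interior exactly when all three are positive.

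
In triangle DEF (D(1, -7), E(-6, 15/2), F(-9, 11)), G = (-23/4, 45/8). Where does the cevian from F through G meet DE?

(-5/2, 1/4)

Barycentric coordinates of G with respect to DEF: (1/4, 1/4, 1/2).
On side DE the F-coordinate is zero; dropping G's F-weight 1/2 and renormalizing the remaining 1/4 : 1/4 gives weights 1/2, 1/2 on D, E.
H = (1/2)·(1, -7) + (1/2)·(-6, 15/2) = (-5/2, 1/4).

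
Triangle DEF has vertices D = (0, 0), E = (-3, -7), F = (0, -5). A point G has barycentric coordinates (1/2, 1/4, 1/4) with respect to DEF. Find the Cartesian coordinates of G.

(-3/4, -3)

G = (1/2)·D + (1/4)·E + (1/4)·F.
x-coordinate: (1/2)·0 + (1/4)·(-3) + (1/4)·0 = -3/4.
y-coordinate: (1/2)·0 + (1/4)·(-7) + (1/4)·(-5) = -3.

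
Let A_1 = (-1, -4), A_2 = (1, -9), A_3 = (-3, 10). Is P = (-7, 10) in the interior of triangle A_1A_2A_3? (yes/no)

no

Barycentric coordinates of P: (38/9, -28/9, -1/9).
The three coordinates are positive, negative, negative; a point is interior exactly when all three are positive.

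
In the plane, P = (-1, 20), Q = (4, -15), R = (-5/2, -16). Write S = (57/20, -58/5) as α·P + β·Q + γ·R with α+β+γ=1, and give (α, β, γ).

Signed area of the reference triangle: [PQR] = ½·((-1)·(-15−(-16)) + 4·(-16−20) + (-5/2)·(20−(-15))) = ½·(-1 − 144 − 175/2) = -465/4.
[SQR] = ½·((57/20)·(-15−(-16)) + 4·(-16−(-58/5)) + (-5/2)·(-58/5−(-15))) = ½·(57/20 − 88/5 − 17/2) = -93/8, so the P-coordinate is (-93/8)/(-465/4) = 1/10.
[PSR] = ½·((-1)·(-58/5−(-16)) + (57/20)·(-16−20) + (-5/2)·(20−(-58/5))) = ½·(-22/5 − 513/5 − 79) = -93, so the Q-coordinate is 4/5.
[PQS] = ½·((-1)·(-15−(-58/5)) + 4·(-58/5−20) + (57/20)·(20−(-15))) = ½·(17/5 − 632/5 + 399/4) = -93/8, so the R-coordinate is 1/10.
Check: 1/10 + 4/5 + 1/10 = 1.

(1/10, 4/5, 1/10)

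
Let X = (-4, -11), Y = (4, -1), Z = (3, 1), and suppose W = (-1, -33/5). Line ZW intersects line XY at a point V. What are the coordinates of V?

Barycentric coordinates of W with respect to XYZ: (3/5, 1/5, 1/5).
On side XY the Z-coordinate is zero; dropping W's Z-weight 1/5 and renormalizing the remaining 3/5 : 1/5 gives weights 3/4, 1/4 on X, Y.
V = (3/4)·(-4, -11) + (1/4)·(4, -1) = (-2, -17/2).

(-2, -17/2)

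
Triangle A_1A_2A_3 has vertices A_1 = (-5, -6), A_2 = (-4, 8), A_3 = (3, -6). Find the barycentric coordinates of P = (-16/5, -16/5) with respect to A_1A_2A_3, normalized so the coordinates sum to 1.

(3/5, 1/5, 1/5)

Signed area of the reference triangle: [A_1A_2A_3] = ½·((-5)·(8−(-6)) + (-4)·(-6−(-6)) + 3·(-6−8)) = ½·(-70 + 0 − 42) = -56.
[PA_2A_3] = ½·((-16/5)·(8−(-6)) + (-4)·(-6−(-16/5)) + 3·(-16/5−8)) = ½·(-224/5 + 56/5 − 168/5) = -168/5, so the A_1-coordinate is (-168/5)/(-56) = 3/5.
[A_1PA_3] = ½·((-5)·(-16/5−(-6)) + (-16/5)·(-6−(-6)) + 3·(-6−(-16/5))) = ½·(-14 + 0 − 42/5) = -56/5, so the A_2-coordinate is 1/5.
[A_1A_2P] = ½·((-5)·(8−(-16/5)) + (-4)·(-16/5−(-6)) + (-16/5)·(-6−8)) = ½·(-56 − 56/5 + 224/5) = -56/5, so the A_3-coordinate is 1/5.
Check: 3/5 + 1/5 + 1/5 = 1.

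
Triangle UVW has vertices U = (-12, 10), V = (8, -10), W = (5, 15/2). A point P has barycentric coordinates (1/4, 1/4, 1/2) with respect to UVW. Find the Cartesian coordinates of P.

(3/2, 15/4)

P = (1/4)·U + (1/4)·V + (1/2)·W.
x-coordinate: (1/4)·(-12) + (1/4)·8 + (1/2)·5 = 3/2.
y-coordinate: (1/4)·10 + (1/4)·(-10) + (1/2)·(15/2) = 15/4.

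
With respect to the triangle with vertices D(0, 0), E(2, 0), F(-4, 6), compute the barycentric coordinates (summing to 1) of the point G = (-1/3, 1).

(2/3, 1/6, 1/6)

Signed area of the reference triangle: [DEF] = ½·(0·(0−6) + 2·(6−0) + (-4)·(0−0)) = ½·(0 + 12 + 0) = 6.
[GEF] = ½·((-1/3)·(0−6) + 2·(6−1) + (-4)·(1−0)) = ½·(2 + 10 − 4) = 4, so the D-coordinate is 4/6 = 2/3.
[DGF] = ½·(0·(1−6) + (-1/3)·(6−0) + (-4)·(0−1)) = ½·(0 − 2 + 4) = 1, so the E-coordinate is 1/6.
[DEG] = ½·(0·(0−1) + 2·(1−0) + (-1/3)·(0−0)) = ½·(0 + 2 + 0) = 1, so the F-coordinate is 1/6.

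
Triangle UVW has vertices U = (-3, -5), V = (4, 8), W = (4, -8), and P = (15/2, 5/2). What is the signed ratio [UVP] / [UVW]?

3/4

[UVW] = ½·((-3)·(8−(-8)) + 4·(-8−(-5)) + 4·(-5−8)) = ½·(-48 − 12 − 52) = -56.
[UVP] = ½·((-3)·(8−(5/2)) + 4·(5/2−(-5)) + (15/2)·(-5−8)) = ½·(-33/2 + 30 − 195/2) = -42, so the ratio is (-42)/(-56) = 3/4.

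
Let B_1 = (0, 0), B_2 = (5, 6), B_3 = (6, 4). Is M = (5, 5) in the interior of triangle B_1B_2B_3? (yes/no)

Barycentric coordinates of M: (1/16, 5/8, 5/16).
The three coordinates are positive, positive, positive; a point is interior exactly when all three are positive.

yes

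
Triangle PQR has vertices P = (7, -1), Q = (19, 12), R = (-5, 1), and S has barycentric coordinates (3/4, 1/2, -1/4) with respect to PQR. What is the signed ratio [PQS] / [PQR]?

-1/4

The signed ratio [PQS]/[PQR] equals the barycentric coordinate of S at vertex R, which is -1/4.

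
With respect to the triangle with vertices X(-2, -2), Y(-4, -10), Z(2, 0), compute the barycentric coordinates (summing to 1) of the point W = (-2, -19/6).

(3/4, 1/6, 1/12)

Signed area of the reference triangle: [XYZ] = ½·((-2)·(-10−0) + (-4)·(0−(-2)) + 2·(-2−(-10))) = ½·(20 − 8 + 16) = 14.
[WYZ] = ½·((-2)·(-10−0) + (-4)·(0−(-19/6)) + 2·(-19/6−(-10))) = ½·(20 − 38/3 + 41/3) = 21/2, so the X-coordinate is (21/2)/14 = 3/4.
[XWZ] = ½·((-2)·(-19/6−0) + (-2)·(0−(-2)) + 2·(-2−(-19/6))) = ½·(19/3 − 4 + 7/3) = 7/3, so the Y-coordinate is 1/6.
[XYW] = ½·((-2)·(-10−(-19/6)) + (-4)·(-19/6−(-2)) + (-2)·(-2−(-10))) = ½·(41/3 + 14/3 − 16) = 7/6, so the Z-coordinate is 1/12.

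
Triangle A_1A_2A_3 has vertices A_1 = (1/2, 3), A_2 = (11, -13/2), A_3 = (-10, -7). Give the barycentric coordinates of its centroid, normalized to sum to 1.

(1/3, 1/3, 1/3)

The centroid is the average of the vertices, so each weight is 1/3.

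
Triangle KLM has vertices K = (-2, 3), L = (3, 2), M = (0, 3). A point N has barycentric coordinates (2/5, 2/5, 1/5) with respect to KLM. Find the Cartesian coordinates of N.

N = (2/5)·K + (2/5)·L + (1/5)·M.
x-coordinate: (2/5)·(-2) + (2/5)·3 + (1/5)·0 = 2/5.
y-coordinate: (2/5)·3 + (2/5)·2 + (1/5)·3 = 13/5.

(2/5, 13/5)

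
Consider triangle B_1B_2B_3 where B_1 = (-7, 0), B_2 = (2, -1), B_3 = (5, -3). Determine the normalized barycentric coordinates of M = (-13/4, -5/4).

(3/4, -1/4, 1/2)

Signed area of the reference triangle: [B_1B_2B_3] = ½·((-7)·(-1−(-3)) + 2·(-3−0) + 5·(0−(-1))) = ½·(-14 − 6 + 5) = -15/2.
[MB_2B_3] = ½·((-13/4)·(-1−(-3)) + 2·(-3−(-5/4)) + 5·(-5/4−(-1))) = ½·(-13/2 − 7/2 − 5/4) = -45/8, so the B_1-coordinate is (-45/8)/(-15/2) = 3/4.
[B_1MB_3] = ½·((-7)·(-5/4−(-3)) + (-13/4)·(-3−0) + 5·(0−(-5/4))) = ½·(-49/4 + 39/4 + 25/4) = 15/8, so the B_2-coordinate is -1/4.
[B_1B_2M] = ½·((-7)·(-1−(-5/4)) + 2·(-5/4−0) + (-13/4)·(0−(-1))) = ½·(-7/4 − 5/2 − 13/4) = -15/4, so the B_3-coordinate is 1/2.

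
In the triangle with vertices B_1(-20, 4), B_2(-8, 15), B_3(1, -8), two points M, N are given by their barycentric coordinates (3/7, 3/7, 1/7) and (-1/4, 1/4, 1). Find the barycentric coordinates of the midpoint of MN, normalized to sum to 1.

(5/56, 19/56, 4/7)

Since both coordinate triples sum to 1, the midpoint's barycentrics are the componentwise average.
(3/7+-1/4)/2 = 5/56; similarly 19/56 and 4/7.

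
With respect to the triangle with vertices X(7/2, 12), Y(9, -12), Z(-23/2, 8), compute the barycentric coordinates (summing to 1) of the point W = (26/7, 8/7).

(3/7, 3/7, 1/7)

Signed area of the reference triangle: [XYZ] = ½·((7/2)·(-12−8) + 9·(8−12) + (-23/2)·(12−(-12))) = ½·(-70 − 36 − 276) = -191.
[WYZ] = ½·((26/7)·(-12−8) + 9·(8−(8/7)) + (-23/2)·(8/7−(-12))) = ½·(-520/7 + 432/7 − 1058/7) = -573/7, so the X-coordinate is (-573/7)/(-191) = 3/7.
[XWZ] = ½·((7/2)·(8/7−8) + (26/7)·(8−12) + (-23/2)·(12−(8/7))) = ½·(-24 − 104/7 − 874/7) = -573/7, so the Y-coordinate is 3/7.
[XYW] = ½·((7/2)·(-12−(8/7)) + 9·(8/7−12) + (26/7)·(12−(-12))) = ½·(-46 − 684/7 + 624/7) = -191/7, so the Z-coordinate is 1/7.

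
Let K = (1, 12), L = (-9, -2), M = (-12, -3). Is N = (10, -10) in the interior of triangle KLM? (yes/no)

Barycentric coordinates of N: (-43/32, 421/32, -173/16).
The three coordinates are negative, positive, negative; a point is interior exactly when all three are positive.

no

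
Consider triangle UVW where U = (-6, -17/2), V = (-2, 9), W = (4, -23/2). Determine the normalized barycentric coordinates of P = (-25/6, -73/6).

Signed area of the reference triangle: [UVW] = ½·((-6)·(9−(-23/2)) + (-2)·(-23/2−(-17/2)) + 4·(-17/2−9)) = ½·(-123 + 6 − 70) = -187/2.
[PVW] = ½·((-25/6)·(9−(-23/2)) + (-2)·(-23/2−(-73/6)) + 4·(-73/6−9)) = ½·(-1025/12 − 4/3 − 254/3) = -2057/24, so the U-coordinate is (-2057/24)/(-187/2) = 11/12.
[UPW] = ½·((-6)·(-73/6−(-23/2)) + (-25/6)·(-23/2−(-17/2)) + 4·(-17/2−(-73/6))) = ½·(4 + 25/2 + 44/3) = 187/12, so the V-coordinate is -1/6.
[UVP] = ½·((-6)·(9−(-73/6)) + (-2)·(-73/6−(-17/2)) + (-25/6)·(-17/2−9)) = ½·(-127 + 22/3 + 875/12) = -187/8, so the W-coordinate is 1/4.
Check: 11/12 − 1/6 + 1/4 = 1.

(11/12, -1/6, 1/4)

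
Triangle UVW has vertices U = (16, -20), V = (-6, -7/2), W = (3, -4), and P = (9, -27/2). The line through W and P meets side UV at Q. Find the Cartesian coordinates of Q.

Barycentric coordinates of P with respect to UVW: (3/5, 1/5, 1/5).
On side UV the W-coordinate is zero; dropping P's W-weight 1/5 and renormalizing the remaining 3/5 : 1/5 gives weights 3/4, 1/4 on U, V.
Q = (3/4)·(16, -20) + (1/4)·(-6, -7/2) = (21/2, -127/8).

(21/2, -127/8)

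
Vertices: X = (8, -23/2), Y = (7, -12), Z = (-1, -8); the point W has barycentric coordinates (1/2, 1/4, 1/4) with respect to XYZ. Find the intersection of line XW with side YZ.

(3, -10)

Line XW meets YZ where the X-coordinate vanishes; zeroing W's X-weight and renormalizing leaves Y, Z-weights 1/4 : 1/4 → (1/2, 1/2).
So V = (1/2)·Y + (1/2)·Z = (3, -10).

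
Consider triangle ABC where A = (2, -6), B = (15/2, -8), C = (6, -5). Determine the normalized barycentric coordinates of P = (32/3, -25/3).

(-2/3, 4/3, 1/3)

Signed area of the reference triangle: [ABC] = ½·(2·(-8−(-5)) + (15/2)·(-5−(-6)) + 6·(-6−(-8))) = ½·(-6 + 15/2 + 12) = 27/4.
[PBC] = ½·((32/3)·(-8−(-5)) + (15/2)·(-5−(-25/3)) + 6·(-25/3−(-8))) = ½·(-32 + 25 − 2) = -9/2, so the A-coordinate is (-9/2)/(27/4) = -2/3.
[APC] = ½·(2·(-25/3−(-5)) + (32/3)·(-5−(-6)) + 6·(-6−(-25/3))) = ½·(-20/3 + 32/3 + 14) = 9, so the B-coordinate is 4/3.
[ABP] = ½·(2·(-8−(-25/3)) + (15/2)·(-25/3−(-6)) + (32/3)·(-6−(-8))) = ½·(2/3 − 35/2 + 64/3) = 9/4, so the C-coordinate is 1/3.
Check: -2/3 + 4/3 + 1/3 = 1.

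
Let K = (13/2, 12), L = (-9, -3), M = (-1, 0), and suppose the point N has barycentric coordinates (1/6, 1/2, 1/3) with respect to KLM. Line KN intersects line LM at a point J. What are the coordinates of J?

Line KN meets LM where the K-coordinate vanishes; zeroing N's K-weight and renormalizing leaves L, M-weights 1/2 : 1/3 → (3/5, 2/5).
So J = (3/5)·L + (2/5)·M = (-29/5, -9/5).

(-29/5, -9/5)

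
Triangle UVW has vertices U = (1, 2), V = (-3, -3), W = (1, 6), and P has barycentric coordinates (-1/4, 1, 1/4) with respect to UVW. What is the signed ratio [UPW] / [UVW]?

The signed ratio [UPW]/[UVW] equals the barycentric coordinate of P at vertex V, which is 1.

1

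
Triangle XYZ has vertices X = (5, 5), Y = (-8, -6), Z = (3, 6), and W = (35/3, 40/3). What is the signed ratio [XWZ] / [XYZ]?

[XYZ] = ½·(5·(-6−6) + (-8)·(6−5) + 3·(5−(-6))) = ½·(-60 − 8 + 33) = -35/2.
[XWZ] = ½·(5·(40/3−6) + (35/3)·(6−5) + 3·(5−(40/3))) = ½·(110/3 + 35/3 − 25) = 35/3, so the ratio is (35/3)/(-35/2) = -2/3.

-2/3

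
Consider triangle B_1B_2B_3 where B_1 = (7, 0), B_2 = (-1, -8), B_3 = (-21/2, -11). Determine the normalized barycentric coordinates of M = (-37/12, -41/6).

(1/3, 1/6, 1/2)

Signed area of the reference triangle: [B_1B_2B_3] = ½·(7·(-8−(-11)) + (-1)·(-11−0) + (-21/2)·(0−(-8))) = ½·(21 + 11 − 84) = -26.
[MB_2B_3] = ½·((-37/12)·(-8−(-11)) + (-1)·(-11−(-41/6)) + (-21/2)·(-41/6−(-8))) = ½·(-37/4 + 25/6 − 49/4) = -26/3, so the B_1-coordinate is (-26/3)/(-26) = 1/3.
[B_1MB_3] = ½·(7·(-41/6−(-11)) + (-37/12)·(-11−0) + (-21/2)·(0−(-41/6))) = ½·(175/6 + 407/12 − 287/4) = -13/3, so the B_2-coordinate is 1/6.
[B_1B_2M] = ½·(7·(-8−(-41/6)) + (-1)·(-41/6−0) + (-37/12)·(0−(-8))) = ½·(-49/6 + 41/6 − 74/3) = -13, so the B_3-coordinate is 1/2.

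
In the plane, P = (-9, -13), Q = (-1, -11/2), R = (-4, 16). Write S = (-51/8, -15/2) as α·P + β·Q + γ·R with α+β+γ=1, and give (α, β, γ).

Signed area of the reference triangle: [PQR] = ½·((-9)·(-11/2−16) + (-1)·(16−(-13)) + (-4)·(-13−(-11/2))) = ½·(387/2 − 29 + 30) = 389/4.
[SQR] = ½·((-51/8)·(-11/2−16) + (-1)·(16−(-15/2)) + (-4)·(-15/2−(-11/2))) = ½·(2193/16 − 47/2 + 8) = 1945/32, so the P-coordinate is (1945/32)/(389/4) = 5/8.
[PSR] = ½·((-9)·(-15/2−16) + (-51/8)·(16−(-13)) + (-4)·(-13−(-15/2))) = ½·(423/2 − 1479/8 + 22) = 389/16, so the Q-coordinate is 1/4.
[PQS] = ½·((-9)·(-11/2−(-15/2)) + (-1)·(-15/2−(-13)) + (-51/8)·(-13−(-11/2))) = ½·(-18 − 11/2 + 765/16) = 389/32, so the R-coordinate is 1/8.

(5/8, 1/4, 1/8)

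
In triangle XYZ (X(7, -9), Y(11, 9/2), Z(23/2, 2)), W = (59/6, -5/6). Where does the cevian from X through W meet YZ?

(45/4, 13/4)

Barycentric coordinates of W with respect to XYZ: (1/3, 1/3, 1/3).
On side YZ the X-coordinate is zero; dropping W's X-weight 1/3 and renormalizing the remaining 1/3 : 1/3 gives weights 1/2, 1/2 on Y, Z.
V = (1/2)·(11, 9/2) + (1/2)·(23/2, 2) = (45/4, 13/4).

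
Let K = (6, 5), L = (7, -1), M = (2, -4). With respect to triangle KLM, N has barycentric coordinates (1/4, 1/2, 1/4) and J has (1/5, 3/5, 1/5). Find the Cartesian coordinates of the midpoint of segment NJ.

Barycentric coordinates of the midpoint are the average: (9/40, 11/20, 9/40).
Converting: (9/40)·K + (11/20)·L + (9/40)·M = (113/20, -13/40).

(113/20, -13/40)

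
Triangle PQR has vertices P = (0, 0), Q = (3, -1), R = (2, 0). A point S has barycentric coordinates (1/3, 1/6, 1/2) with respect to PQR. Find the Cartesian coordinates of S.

(3/2, -1/6)

S = (1/3)·P + (1/6)·Q + (1/2)·R.
x-coordinate: (1/3)·0 + (1/6)·3 + (1/2)·2 = 3/2.
y-coordinate: (1/3)·0 + (1/6)·(-1) + (1/2)·0 = -1/6.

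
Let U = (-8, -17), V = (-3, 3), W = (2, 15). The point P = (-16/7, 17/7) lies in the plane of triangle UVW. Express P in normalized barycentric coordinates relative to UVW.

(2/7, 2/7, 3/7)

Signed area of the reference triangle: [UVW] = ½·((-8)·(3−15) + (-3)·(15−(-17)) + 2·(-17−3)) = ½·(96 − 96 − 40) = -20.
[PVW] = ½·((-16/7)·(3−15) + (-3)·(15−(17/7)) + 2·(17/7−3)) = ½·(192/7 − 264/7 − 8/7) = -40/7, so the U-coordinate is (-40/7)/(-20) = 2/7.
[UPW] = ½·((-8)·(17/7−15) + (-16/7)·(15−(-17)) + 2·(-17−(17/7))) = ½·(704/7 − 512/7 − 272/7) = -40/7, so the V-coordinate is 2/7.
[UVP] = ½·((-8)·(3−(17/7)) + (-3)·(17/7−(-17)) + (-16/7)·(-17−3)) = ½·(-32/7 − 408/7 + 320/7) = -60/7, so the W-coordinate is 3/7.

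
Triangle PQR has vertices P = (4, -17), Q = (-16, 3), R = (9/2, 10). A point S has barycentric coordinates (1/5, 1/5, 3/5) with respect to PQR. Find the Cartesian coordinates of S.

(3/10, 16/5)

S = (1/5)·P + (1/5)·Q + (3/5)·R.
x-coordinate: (1/5)·4 + (1/5)·(-16) + (3/5)·(9/2) = 3/10.
y-coordinate: (1/5)·(-17) + (1/5)·3 + (3/5)·10 = 16/5.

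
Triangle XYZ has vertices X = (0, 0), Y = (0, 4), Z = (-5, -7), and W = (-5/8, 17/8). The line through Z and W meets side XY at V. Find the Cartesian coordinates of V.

Barycentric coordinates of W with respect to XYZ: (1/8, 3/4, 1/8).
On side XY the Z-coordinate is zero; dropping W's Z-weight 1/8 and renormalizing the remaining 1/8 : 3/4 gives weights 1/7, 6/7 on X, Y.
V = (1/7)·(0, 0) + (6/7)·(0, 4) = (0, 24/7).

(0, 24/7)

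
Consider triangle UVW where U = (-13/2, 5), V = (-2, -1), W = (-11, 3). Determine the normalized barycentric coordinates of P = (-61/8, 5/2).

Signed area of the reference triangle: [UVW] = ½·((-13/2)·(-1−3) + (-2)·(3−5) + (-11)·(5−(-1))) = ½·(26 + 4 − 66) = -18.
[PVW] = ½·((-61/8)·(-1−3) + (-2)·(3−(5/2)) + (-11)·(5/2−(-1))) = ½·(61/2 − 1 − 77/2) = -9/2, so the U-coordinate is (-9/2)/(-18) = 1/4.
[UPW] = ½·((-13/2)·(5/2−3) + (-61/8)·(3−5) + (-11)·(5−(5/2))) = ½·(13/4 + 61/4 − 55/2) = -9/2, so the V-coordinate is 1/4.
[UVP] = ½·((-13/2)·(-1−(5/2)) + (-2)·(5/2−5) + (-61/8)·(5−(-1))) = ½·(91/4 + 5 − 183/4) = -9, so the W-coordinate is 1/2.

(1/4, 1/4, 1/2)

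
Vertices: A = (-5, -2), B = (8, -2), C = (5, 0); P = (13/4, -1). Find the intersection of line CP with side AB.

Barycentric coordinates of P with respect to ABC: (1/4, 1/4, 1/2).
On side AB the C-coordinate is zero; dropping P's C-weight 1/2 and renormalizing the remaining 1/4 : 1/4 gives weights 1/2, 1/2 on A, B.
Q = (1/2)·(-5, -2) + (1/2)·(8, -2) = (3/2, -2).

(3/2, -2)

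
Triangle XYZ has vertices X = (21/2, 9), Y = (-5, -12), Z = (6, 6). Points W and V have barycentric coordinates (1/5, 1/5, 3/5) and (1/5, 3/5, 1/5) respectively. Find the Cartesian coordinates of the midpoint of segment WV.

(5/2, -3/5)

Barycentric coordinates of the midpoint are the average: (1/5, 2/5, 2/5).
Converting: (1/5)·X + (2/5)·Y + (2/5)·Z = (5/2, -3/5).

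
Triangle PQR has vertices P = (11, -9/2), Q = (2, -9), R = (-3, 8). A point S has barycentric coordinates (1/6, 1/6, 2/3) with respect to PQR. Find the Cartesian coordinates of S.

S = (1/6)·P + (1/6)·Q + (2/3)·R.
x-coordinate: (1/6)·11 + (1/6)·2 + (2/3)·(-3) = 1/6.
y-coordinate: (1/6)·(-9/2) + (1/6)·(-9) + (2/3)·8 = 37/12.

(1/6, 37/12)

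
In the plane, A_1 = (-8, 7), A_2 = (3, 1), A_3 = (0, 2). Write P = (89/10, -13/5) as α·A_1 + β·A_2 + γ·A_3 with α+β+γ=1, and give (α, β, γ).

(-7/10, 11/10, 3/5)

Signed area of the reference triangle: [A_1A_2A_3] = ½·((-8)·(1−2) + 3·(2−7) + 0·(7−1)) = ½·(8 − 15 + 0) = -7/2.
[PA_2A_3] = ½·((89/10)·(1−2) + 3·(2−(-13/5)) + 0·(-13/5−1)) = ½·(-89/10 + 69/5 + 0) = 49/20, so the A_1-coordinate is (49/20)/(-7/2) = -7/10.
[A_1PA_3] = ½·((-8)·(-13/5−2) + (89/10)·(2−7) + 0·(7−(-13/5))) = ½·(184/5 − 89/2 + 0) = -77/20, so the A_2-coordinate is 11/10.
[A_1A_2P] = ½·((-8)·(1−(-13/5)) + 3·(-13/5−7) + (89/10)·(7−1)) = ½·(-144/5 − 144/5 + 267/5) = -21/10, so the A_3-coordinate is 3/5.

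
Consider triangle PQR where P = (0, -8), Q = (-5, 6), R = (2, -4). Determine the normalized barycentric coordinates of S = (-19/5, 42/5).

Signed area of the reference triangle: [PQR] = ½·(0·(6−(-4)) + (-5)·(-4−(-8)) + 2·(-8−6)) = ½·(0 − 20 − 28) = -24.
[SQR] = ½·((-19/5)·(6−(-4)) + (-5)·(-4−(42/5)) + 2·(42/5−6)) = ½·(-38 + 62 + 24/5) = 72/5, so the P-coordinate is (72/5)/(-24) = -3/5.
[PSR] = ½·(0·(42/5−(-4)) + (-19/5)·(-4−(-8)) + 2·(-8−(42/5))) = ½·(0 − 76/5 − 164/5) = -24, so the Q-coordinate is 1.
[PQS] = ½·(0·(6−(42/5)) + (-5)·(42/5−(-8)) + (-19/5)·(-8−6)) = ½·(0 − 82 + 266/5) = -72/5, so the R-coordinate is 3/5.
Check: -3/5 + 1 + 3/5 = 1.

(-3/5, 1, 3/5)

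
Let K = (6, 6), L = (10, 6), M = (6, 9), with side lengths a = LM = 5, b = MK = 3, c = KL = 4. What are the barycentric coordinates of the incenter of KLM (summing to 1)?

(5/12, 1/4, 1/3)

The incenter has barycentric coordinates proportional to the opposite side lengths: (5 : 3 : 4).
Normalizing by 5+3+4 = 12 gives (5/12, 1/4, 1/3).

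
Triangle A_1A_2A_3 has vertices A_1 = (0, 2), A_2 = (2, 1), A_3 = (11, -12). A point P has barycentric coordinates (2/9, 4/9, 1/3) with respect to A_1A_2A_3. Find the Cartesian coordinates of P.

(41/9, -28/9)

P = (2/9)·A_1 + (4/9)·A_2 + (1/3)·A_3.
x-coordinate: (2/9)·0 + (4/9)·2 + (1/3)·11 = 41/9.
y-coordinate: (2/9)·2 + (4/9)·1 + (1/3)·(-12) = -28/9.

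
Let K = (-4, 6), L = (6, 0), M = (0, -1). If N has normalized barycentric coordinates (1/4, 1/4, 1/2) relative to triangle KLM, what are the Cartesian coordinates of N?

N = (1/4)·K + (1/4)·L + (1/2)·M.
x-coordinate: (1/4)·(-4) + (1/4)·6 + (1/2)·0 = 1/2.
y-coordinate: (1/4)·6 + (1/4)·0 + (1/2)·(-1) = 1.

(1/2, 1)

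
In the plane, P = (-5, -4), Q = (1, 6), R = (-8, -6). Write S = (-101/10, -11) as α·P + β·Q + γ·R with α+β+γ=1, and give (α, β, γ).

(11/10, -3/5, 1/2)

Signed area of the reference triangle: [PQR] = ½·((-5)·(6−(-6)) + 1·(-6−(-4)) + (-8)·(-4−6)) = ½·(-60 − 2 + 80) = 9.
[SQR] = ½·((-101/10)·(6−(-6)) + 1·(-6−(-11)) + (-8)·(-11−6)) = ½·(-606/5 + 5 + 136) = 99/10, so the P-coordinate is (99/10)/9 = 11/10.
[PSR] = ½·((-5)·(-11−(-6)) + (-101/10)·(-6−(-4)) + (-8)·(-4−(-11))) = ½·(25 + 101/5 − 56) = -27/5, so the Q-coordinate is -3/5.
[PQS] = ½·((-5)·(6−(-11)) + 1·(-11−(-4)) + (-101/10)·(-4−6)) = ½·(-85 − 7 + 101) = 9/2, so the R-coordinate is 1/2.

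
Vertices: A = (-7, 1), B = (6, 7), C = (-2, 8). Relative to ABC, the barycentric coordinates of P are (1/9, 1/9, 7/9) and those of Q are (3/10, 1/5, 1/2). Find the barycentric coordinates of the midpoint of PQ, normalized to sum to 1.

(37/180, 7/45, 23/36)

Since both coordinate triples sum to 1, the midpoint's barycentrics are the componentwise average.
(1/9+3/10)/2 = 37/180; similarly 7/45 and 23/36.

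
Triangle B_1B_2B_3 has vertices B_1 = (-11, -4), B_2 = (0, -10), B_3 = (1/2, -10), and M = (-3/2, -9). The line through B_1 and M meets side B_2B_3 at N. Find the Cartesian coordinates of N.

(2/5, -10)

Barycentric coordinates of M with respect to B_1B_2B_3: (1/6, 1/6, 2/3).
On side B_2B_3 the B_1-coordinate is zero; dropping M's B_1-weight 1/6 and renormalizing the remaining 1/6 : 2/3 gives weights 1/5, 4/5 on B_2, B_3.
N = (1/5)·(0, -10) + (4/5)·(1/2, -10) = (2/5, -10).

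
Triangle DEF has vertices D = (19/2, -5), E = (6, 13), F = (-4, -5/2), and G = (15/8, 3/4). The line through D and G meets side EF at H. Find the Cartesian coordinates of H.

(-2/3, 8/3)

Barycentric coordinates of G with respect to DEF: (1/4, 1/4, 1/2).
On side EF the D-coordinate is zero; dropping G's D-weight 1/4 and renormalizing the remaining 1/4 : 1/2 gives weights 1/3, 2/3 on E, F.
H = (1/3)·(6, 13) + (2/3)·(-4, -5/2) = (-2/3, 8/3).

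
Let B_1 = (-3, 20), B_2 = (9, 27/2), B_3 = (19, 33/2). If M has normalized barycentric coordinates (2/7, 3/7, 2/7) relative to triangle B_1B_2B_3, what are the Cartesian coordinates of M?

M = (2/7)·B_1 + (3/7)·B_2 + (2/7)·B_3.
x-coordinate: (2/7)·(-3) + (3/7)·9 + (2/7)·19 = 59/7.
y-coordinate: (2/7)·20 + (3/7)·(27/2) + (2/7)·(33/2) = 227/14.

(59/7, 227/14)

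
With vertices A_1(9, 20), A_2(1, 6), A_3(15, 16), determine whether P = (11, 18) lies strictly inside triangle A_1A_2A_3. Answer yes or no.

yes

Barycentric coordinates of P: (17/29, 1/29, 11/29).
The three coordinates are positive, positive, positive; a point is interior exactly when all three are positive.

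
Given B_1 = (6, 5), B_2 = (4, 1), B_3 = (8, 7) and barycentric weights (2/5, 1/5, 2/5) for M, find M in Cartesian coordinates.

M = (2/5)·B_1 + (1/5)·B_2 + (2/5)·B_3.
x-coordinate: (2/5)·6 + (1/5)·4 + (2/5)·8 = 32/5.
y-coordinate: (2/5)·5 + (1/5)·1 + (2/5)·7 = 5.

(32/5, 5)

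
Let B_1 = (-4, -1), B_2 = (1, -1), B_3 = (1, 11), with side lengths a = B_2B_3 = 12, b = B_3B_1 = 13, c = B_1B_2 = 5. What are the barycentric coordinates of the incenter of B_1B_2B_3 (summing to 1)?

(2/5, 13/30, 1/6)

The incenter has barycentric coordinates proportional to the opposite side lengths: (12 : 13 : 5).
Normalizing by 12+13+5 = 30 gives (2/5, 13/30, 1/6).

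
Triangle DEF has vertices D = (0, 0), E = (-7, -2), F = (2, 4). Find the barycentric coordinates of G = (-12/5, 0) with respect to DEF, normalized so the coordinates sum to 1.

Signed area of the reference triangle: [DEF] = ½·(0·(-2−4) + (-7)·(4−0) + 2·(0−(-2))) = ½·(0 − 28 + 4) = -12.
[GEF] = ½·((-12/5)·(-2−4) + (-7)·(4−0) + 2·(0−(-2))) = ½·(72/5 − 28 + 4) = -24/5, so the D-coordinate is (-24/5)/(-12) = 2/5.
[DGF] = ½·(0·(0−4) + (-12/5)·(4−0) + 2·(0−0)) = ½·(0 − 48/5 + 0) = -24/5, so the E-coordinate is 2/5.
[DEG] = ½·(0·(-2−0) + (-7)·(0−0) + (-12/5)·(0−(-2))) = ½·(0 + 0 − 24/5) = -12/5, so the F-coordinate is 1/5.
Check: 2/5 + 2/5 + 1/5 = 1.

(2/5, 2/5, 1/5)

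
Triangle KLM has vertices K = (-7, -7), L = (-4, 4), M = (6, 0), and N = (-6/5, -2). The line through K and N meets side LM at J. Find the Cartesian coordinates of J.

(8/3, 4/3)

Barycentric coordinates of N with respect to KLM: (2/5, 1/5, 2/5).
On side LM the K-coordinate is zero; dropping N's K-weight 2/5 and renormalizing the remaining 1/5 : 2/5 gives weights 1/3, 2/3 on L, M.
J = (1/3)·(-4, 4) + (2/3)·(6, 0) = (8/3, 4/3).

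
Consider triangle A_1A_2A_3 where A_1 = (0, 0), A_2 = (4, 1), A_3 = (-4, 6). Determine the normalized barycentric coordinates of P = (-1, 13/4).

(1/4, 1/4, 1/2)

Signed area of the reference triangle: [A_1A_2A_3] = ½·(0·(1−6) + 4·(6−0) + (-4)·(0−1)) = ½·(0 + 24 + 4) = 14.
[PA_2A_3] = ½·((-1)·(1−6) + 4·(6−(13/4)) + (-4)·(13/4−1)) = ½·(5 + 11 − 9) = 7/2, so the A_1-coordinate is (7/2)/14 = 1/4.
[A_1PA_3] = ½·(0·(13/4−6) + (-1)·(6−0) + (-4)·(0−(13/4))) = ½·(0 − 6 + 13) = 7/2, so the A_2-coordinate is 1/4.
[A_1A_2P] = ½·(0·(1−(13/4)) + 4·(13/4−0) + (-1)·(0−1)) = ½·(0 + 13 + 1) = 7, so the A_3-coordinate is 1/2.
Check: 1/4 + 1/4 + 1/2 = 1.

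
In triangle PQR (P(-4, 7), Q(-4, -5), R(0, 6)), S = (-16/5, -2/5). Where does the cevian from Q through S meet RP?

Barycentric coordinates of S with respect to PQR: (1/5, 3/5, 1/5).
On side RP the Q-coordinate is zero; dropping S's Q-weight 3/5 and renormalizing the remaining 1/5 : 1/5 gives weights 1/2, 1/2 on R, P.
T = (1/2)·(0, 6) + (1/2)·(-4, 7) = (-2, 13/2).

(-2, 13/2)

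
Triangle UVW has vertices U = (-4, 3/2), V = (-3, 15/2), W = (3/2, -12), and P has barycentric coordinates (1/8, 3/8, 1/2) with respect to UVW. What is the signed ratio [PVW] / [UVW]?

The signed ratio [PVW]/[UVW] equals the barycentric coordinate of P at vertex U, which is 1/8.

1/8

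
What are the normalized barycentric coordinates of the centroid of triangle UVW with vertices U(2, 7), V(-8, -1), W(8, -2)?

The centroid is the average of the vertices, so each weight is 1/3.

(1/3, 1/3, 1/3)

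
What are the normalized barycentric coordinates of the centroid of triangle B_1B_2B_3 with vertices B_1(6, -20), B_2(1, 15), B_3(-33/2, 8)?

(1/3, 1/3, 1/3)

The centroid is the average of the vertices, so each weight is 1/3.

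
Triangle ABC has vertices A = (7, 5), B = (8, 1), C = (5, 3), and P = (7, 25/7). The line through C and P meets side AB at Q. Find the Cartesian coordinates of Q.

Barycentric coordinates of P with respect to ABC: (4/7, 2/7, 1/7).
On side AB the C-coordinate is zero; dropping P's C-weight 1/7 and renormalizing the remaining 4/7 : 2/7 gives weights 2/3, 1/3 on A, B.
Q = (2/3)·(7, 5) + (1/3)·(8, 1) = (22/3, 11/3).

(22/3, 11/3)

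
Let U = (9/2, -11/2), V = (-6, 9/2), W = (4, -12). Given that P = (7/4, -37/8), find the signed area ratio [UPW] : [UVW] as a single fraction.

[UVW] = ½·((9/2)·(9/2−(-12)) + (-6)·(-12−(-11/2)) + 4·(-11/2−(9/2))) = ½·(297/4 + 39 − 40) = 293/8.
[UPW] = ½·((9/2)·(-37/8−(-12)) + (7/4)·(-12−(-11/2)) + 4·(-11/2−(-37/8))) = ½·(531/16 − 91/8 − 7/2) = 293/32, so the ratio is (293/32)/(293/8) = 1/4.

1/4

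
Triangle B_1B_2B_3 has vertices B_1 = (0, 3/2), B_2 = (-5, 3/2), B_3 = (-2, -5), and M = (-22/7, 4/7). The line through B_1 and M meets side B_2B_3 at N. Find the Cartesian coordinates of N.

Barycentric coordinates of M with respect to B_1B_2B_3: (2/7, 4/7, 1/7).
On side B_2B_3 the B_1-coordinate is zero; dropping M's B_1-weight 2/7 and renormalizing the remaining 4/7 : 1/7 gives weights 4/5, 1/5 on B_2, B_3.
N = (4/5)·(-5, 3/2) + (1/5)·(-2, -5) = (-22/5, 1/5).

(-22/5, 1/5)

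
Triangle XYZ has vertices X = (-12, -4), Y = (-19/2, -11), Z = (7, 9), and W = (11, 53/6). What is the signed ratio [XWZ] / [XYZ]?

1/3

[XYZ] = ½·((-12)·(-11−9) + (-19/2)·(9−(-4)) + 7·(-4−(-11))) = ½·(240 − 247/2 + 49) = 331/4.
[XWZ] = ½·((-12)·(53/6−9) + 11·(9−(-4)) + 7·(-4−(53/6))) = ½·(2 + 143 − 539/6) = 331/12, so the ratio is (331/12)/(331/4) = 1/3.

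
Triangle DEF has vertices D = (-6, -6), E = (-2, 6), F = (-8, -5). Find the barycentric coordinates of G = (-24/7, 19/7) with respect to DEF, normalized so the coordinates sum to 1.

Signed area of the reference triangle: [DEF] = ½·((-6)·(6−(-5)) + (-2)·(-5−(-6)) + (-8)·(-6−6)) = ½·(-66 − 2 + 96) = 14.
[GEF] = ½·((-24/7)·(6−(-5)) + (-2)·(-5−(19/7)) + (-8)·(19/7−6)) = ½·(-264/7 + 108/7 + 184/7) = 2, so the D-coordinate is 2/14 = 1/7.
[DGF] = ½·((-6)·(19/7−(-5)) + (-24/7)·(-5−(-6)) + (-8)·(-6−(19/7))) = ½·(-324/7 − 24/7 + 488/7) = 10, so the E-coordinate is 5/7.
[DEG] = ½·((-6)·(6−(19/7)) + (-2)·(19/7−(-6)) + (-24/7)·(-6−6)) = ½·(-138/7 − 122/7 + 288/7) = 2, so the F-coordinate is 1/7.

(1/7, 5/7, 1/7)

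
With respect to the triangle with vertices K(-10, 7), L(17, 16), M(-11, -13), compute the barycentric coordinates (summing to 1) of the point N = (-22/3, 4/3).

Signed area of the reference triangle: [KLM] = ½·((-10)·(16−(-13)) + 17·(-13−7) + (-11)·(7−16)) = ½·(-290 − 340 + 99) = -531/2.
[NLM] = ½·((-22/3)·(16−(-13)) + 17·(-13−(4/3)) + (-11)·(4/3−16)) = ½·(-638/3 − 731/3 + 484/3) = -295/2, so the K-coordinate is (-295/2)/(-531/2) = 5/9.
[KNM] = ½·((-10)·(4/3−(-13)) + (-22/3)·(-13−7) + (-11)·(7−(4/3))) = ½·(-430/3 + 440/3 − 187/3) = -59/2, so the L-coordinate is 1/9.
[KLN] = ½·((-10)·(16−(4/3)) + 17·(4/3−7) + (-22/3)·(7−16)) = ½·(-440/3 − 289/3 + 66) = -177/2, so the M-coordinate is 1/3.

(5/9, 1/9, 1/3)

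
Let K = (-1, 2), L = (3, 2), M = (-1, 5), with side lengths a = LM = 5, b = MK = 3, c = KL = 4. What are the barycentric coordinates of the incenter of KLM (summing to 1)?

The incenter has barycentric coordinates proportional to the opposite side lengths: (5 : 3 : 4).
Normalizing by 5+3+4 = 12 gives (5/12, 1/4, 1/3).

(5/12, 1/4, 1/3)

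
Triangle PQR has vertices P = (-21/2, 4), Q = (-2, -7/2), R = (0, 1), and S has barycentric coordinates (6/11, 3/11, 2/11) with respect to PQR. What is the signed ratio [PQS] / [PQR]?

The signed ratio [PQS]/[PQR] equals the barycentric coordinate of S at vertex R, which is 2/11.

2/11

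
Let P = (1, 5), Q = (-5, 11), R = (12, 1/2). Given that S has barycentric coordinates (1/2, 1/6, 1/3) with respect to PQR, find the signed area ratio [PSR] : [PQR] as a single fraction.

1/6

The signed ratio [PSR]/[PQR] equals the barycentric coordinate of S at vertex Q, which is 1/6.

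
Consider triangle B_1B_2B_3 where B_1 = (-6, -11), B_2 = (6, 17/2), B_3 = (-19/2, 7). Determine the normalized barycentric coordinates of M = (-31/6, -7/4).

Signed area of the reference triangle: [B_1B_2B_3] = ½·((-6)·(17/2−7) + 6·(7−(-11)) + (-19/2)·(-11−(17/2))) = ½·(-9 + 108 + 741/4) = 1137/8.
[MB_2B_3] = ½·((-31/6)·(17/2−7) + 6·(7−(-7/4)) + (-19/2)·(-7/4−(17/2))) = ½·(-31/4 + 105/2 + 779/8) = 1137/16, so the B_1-coordinate is (1137/16)/(1137/8) = 1/2.
[B_1MB_3] = ½·((-6)·(-7/4−7) + (-31/6)·(7−(-11)) + (-19/2)·(-11−(-7/4))) = ½·(105/2 − 93 + 703/8) = 379/16, so the B_2-coordinate is 1/6.
[B_1B_2M] = ½·((-6)·(17/2−(-7/4)) + 6·(-7/4−(-11)) + (-31/6)·(-11−(17/2))) = ½·(-123/2 + 111/2 + 403/4) = 379/8, so the B_3-coordinate is 1/3.
Check: 1/2 + 1/6 + 1/3 = 1.

(1/2, 1/6, 1/3)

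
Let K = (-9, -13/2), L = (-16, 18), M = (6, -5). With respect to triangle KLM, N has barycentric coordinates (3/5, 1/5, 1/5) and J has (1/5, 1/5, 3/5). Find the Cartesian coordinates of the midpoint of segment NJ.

(-22/5, -1)

Barycentric coordinates of the midpoint are the average: (2/5, 1/5, 2/5).
Converting: (2/5)·K + (1/5)·L + (2/5)·M = (-22/5, -1).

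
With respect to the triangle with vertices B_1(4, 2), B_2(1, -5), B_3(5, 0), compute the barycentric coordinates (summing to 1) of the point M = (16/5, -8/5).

Signed area of the reference triangle: [B_1B_2B_3] = ½·(4·(-5−0) + 1·(0−2) + 5·(2−(-5))) = ½·(-20 − 2 + 35) = 13/2.
[MB_2B_3] = ½·((16/5)·(-5−0) + 1·(0−(-8/5)) + 5·(-8/5−(-5))) = ½·(-16 + 8/5 + 17) = 13/10, so the B_1-coordinate is (13/10)/(13/2) = 1/5.
[B_1MB_3] = ½·(4·(-8/5−0) + (16/5)·(0−2) + 5·(2−(-8/5))) = ½·(-32/5 − 32/5 + 18) = 13/5, so the B_2-coordinate is 2/5.
[B_1B_2M] = ½·(4·(-5−(-8/5)) + 1·(-8/5−2) + (16/5)·(2−(-5))) = ½·(-68/5 − 18/5 + 112/5) = 13/5, so the B_3-coordinate is 2/5.

(1/5, 2/5, 2/5)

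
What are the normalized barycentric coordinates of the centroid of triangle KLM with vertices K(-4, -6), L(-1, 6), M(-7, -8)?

The centroid is the average of the vertices, so each weight is 1/3.

(1/3, 1/3, 1/3)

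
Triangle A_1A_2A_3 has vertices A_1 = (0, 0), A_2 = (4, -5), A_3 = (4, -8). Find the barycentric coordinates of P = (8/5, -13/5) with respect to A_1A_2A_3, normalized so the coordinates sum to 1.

(3/5, 1/5, 1/5)

Signed area of the reference triangle: [A_1A_2A_3] = ½·(0·(-5−(-8)) + 4·(-8−0) + 4·(0−(-5))) = ½·(0 − 32 + 20) = -6.
[PA_2A_3] = ½·((8/5)·(-5−(-8)) + 4·(-8−(-13/5)) + 4·(-13/5−(-5))) = ½·(24/5 − 108/5 + 48/5) = -18/5, so the A_1-coordinate is (-18/5)/(-6) = 3/5.
[A_1PA_3] = ½·(0·(-13/5−(-8)) + (8/5)·(-8−0) + 4·(0−(-13/5))) = ½·(0 − 64/5 + 52/5) = -6/5, so the A_2-coordinate is 1/5.
[A_1A_2P] = ½·(0·(-5−(-13/5)) + 4·(-13/5−0) + (8/5)·(0−(-5))) = ½·(0 − 52/5 + 8) = -6/5, so the A_3-coordinate is 1/5.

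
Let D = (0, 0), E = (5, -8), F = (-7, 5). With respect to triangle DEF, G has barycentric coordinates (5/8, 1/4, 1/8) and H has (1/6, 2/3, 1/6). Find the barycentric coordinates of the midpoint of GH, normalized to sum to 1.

(19/48, 11/24, 7/48)

Since both coordinate triples sum to 1, the midpoint's barycentrics are the componentwise average.
(5/8+1/6)/2 = 19/48; similarly 11/24 and 7/48.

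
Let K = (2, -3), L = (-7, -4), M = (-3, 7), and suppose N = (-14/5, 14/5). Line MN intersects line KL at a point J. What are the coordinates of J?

Barycentric coordinates of N with respect to KLM: (1/5, 1/5, 3/5).
On side KL the M-coordinate is zero; dropping N's M-weight 3/5 and renormalizing the remaining 1/5 : 1/5 gives weights 1/2, 1/2 on K, L.
J = (1/2)·(2, -3) + (1/2)·(-7, -4) = (-5/2, -7/2).

(-5/2, -7/2)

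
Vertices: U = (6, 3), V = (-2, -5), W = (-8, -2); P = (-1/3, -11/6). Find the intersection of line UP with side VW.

(-7/2, -17/4)

Barycentric coordinates of P with respect to UVW: (1/3, 1/2, 1/6).
On side VW the U-coordinate is zero; dropping P's U-weight 1/3 and renormalizing the remaining 1/2 : 1/6 gives weights 3/4, 1/4 on V, W.
Q = (3/4)·(-2, -5) + (1/4)·(-8, -2) = (-7/2, -17/4).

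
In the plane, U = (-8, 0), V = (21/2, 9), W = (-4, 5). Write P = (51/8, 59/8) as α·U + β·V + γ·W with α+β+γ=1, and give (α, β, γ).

Signed area of the reference triangle: [UVW] = ½·((-8)·(9−5) + (21/2)·(5−0) + (-4)·(0−9)) = ½·(-32 + 105/2 + 36) = 113/4.
[PVW] = ½·((51/8)·(9−5) + (21/2)·(5−(59/8)) + (-4)·(59/8−9)) = ½·(51/2 − 399/16 + 13/2) = 113/32, so the U-coordinate is (113/32)/(113/4) = 1/8.
[UPW] = ½·((-8)·(59/8−5) + (51/8)·(5−0) + (-4)·(0−(59/8))) = ½·(-19 + 255/8 + 59/2) = 339/16, so the V-coordinate is 3/4.
[UVP] = ½·((-8)·(9−(59/8)) + (21/2)·(59/8−0) + (51/8)·(0−9)) = ½·(-13 + 1239/16 − 459/8) = 113/32, so the W-coordinate is 1/8.
Check: 1/8 + 3/4 + 1/8 = 1.

(1/8, 3/4, 1/8)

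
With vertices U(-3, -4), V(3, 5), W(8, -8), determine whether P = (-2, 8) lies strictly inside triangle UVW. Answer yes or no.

Barycentric coordinates of P: (50/123, 136/123, -21/41).
The three coordinates are positive, positive, negative; a point is interior exactly when all three are positive.

no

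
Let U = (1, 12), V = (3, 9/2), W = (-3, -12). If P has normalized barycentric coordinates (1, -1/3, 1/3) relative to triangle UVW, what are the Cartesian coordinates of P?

(-1, 13/2)

P = 1·U + (-1/3)·V + (1/3)·W.
x-coordinate: 1·1 + (-1/3)·3 + (1/3)·(-3) = -1.
y-coordinate: 1·12 + (-1/3)·(9/2) + (1/3)·(-12) = 13/2.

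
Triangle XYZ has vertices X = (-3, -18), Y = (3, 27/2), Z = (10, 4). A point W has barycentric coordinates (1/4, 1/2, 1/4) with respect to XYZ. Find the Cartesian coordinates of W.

W = (1/4)·X + (1/2)·Y + (1/4)·Z.
x-coordinate: (1/4)·(-3) + (1/2)·3 + (1/4)·10 = 13/4.
y-coordinate: (1/4)·(-18) + (1/2)·(27/2) + (1/4)·4 = 13/4.

(13/4, 13/4)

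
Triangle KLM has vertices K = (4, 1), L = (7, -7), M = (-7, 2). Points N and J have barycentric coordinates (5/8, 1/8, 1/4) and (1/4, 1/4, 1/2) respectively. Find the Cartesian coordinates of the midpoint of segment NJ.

(7/16, -1/8)

Barycentric coordinates of the midpoint are the average: (7/16, 3/16, 3/8).
Converting: (7/16)·K + (3/16)·L + (3/8)·M = (7/16, -1/8).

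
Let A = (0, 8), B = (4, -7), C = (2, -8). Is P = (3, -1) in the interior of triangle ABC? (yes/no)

no

Barycentric coordinates of P: (13/34, 15/17, -9/34).
The three coordinates are positive, positive, negative; a point is interior exactly when all three are positive.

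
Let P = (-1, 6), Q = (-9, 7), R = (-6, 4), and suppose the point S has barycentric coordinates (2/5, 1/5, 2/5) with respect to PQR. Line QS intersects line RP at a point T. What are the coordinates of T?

Line QS meets RP where the Q-coordinate vanishes; zeroing S's Q-weight and renormalizing leaves R, P-weights 2/5 : 2/5 → (1/2, 1/2).
So T = (1/2)·R + (1/2)·P = (-7/2, 5).

(-7/2, 5)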